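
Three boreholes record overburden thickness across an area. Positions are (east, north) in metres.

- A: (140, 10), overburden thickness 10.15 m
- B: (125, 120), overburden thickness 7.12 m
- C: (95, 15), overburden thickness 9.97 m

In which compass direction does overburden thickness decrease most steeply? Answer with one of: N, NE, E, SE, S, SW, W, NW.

N

Taking A as reference: B−A = (-15, 110, -3.03); C−A = (-45, 5, -0.18).
Solve a·Δx + b·Δy = Δd: det = (-15)·5 − (-45)·110 = 4875.
∂d/∂x = [(-3.03)·5 − (-0.18)·110] / 4875 = +0.0009538
∂d/∂y = [(-15)·(-0.18) − (-45)·(-3.03)] / 4875 = -0.02742
Steepest decrease is along −∇f = (-0.0009538 E, +0.02742 N) → north.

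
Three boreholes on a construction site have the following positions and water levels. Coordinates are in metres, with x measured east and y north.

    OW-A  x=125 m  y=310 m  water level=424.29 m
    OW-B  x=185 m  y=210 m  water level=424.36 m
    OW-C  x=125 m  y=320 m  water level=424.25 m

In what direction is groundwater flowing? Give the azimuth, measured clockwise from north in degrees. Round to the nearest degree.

With h = a·x + b·y + c and OW-A as origin, the differences give:
  60·a + (-100)·b = +0.07
  0·a + 10·b = -0.04
Eliminate b (×10 and ×(-100), subtract): 600·a = -3.300 → a = ∂h/∂x = -0.005500
Back-substitute: b = ∂h/∂y = -0.004000.
Flow direction (−∇h) has components (+0.005500 E, +0.004000 N).
Azimuth = atan2(E, N) = atan2(+0.005500, +0.004000) = 54.0° ≈ 054°.

054°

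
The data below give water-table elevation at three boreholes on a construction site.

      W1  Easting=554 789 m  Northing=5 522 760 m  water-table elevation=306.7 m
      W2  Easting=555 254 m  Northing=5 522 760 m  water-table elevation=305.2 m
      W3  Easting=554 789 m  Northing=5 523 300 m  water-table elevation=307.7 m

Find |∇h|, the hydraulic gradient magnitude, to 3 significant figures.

0.00372

∂h/∂x = (305.2 − 306.7) / (555254 − 554789) = -0.003226
∂h/∂y = (307.7 − 306.7) / (5523300 − 5522760) = +0.001852
|∇h| = √(-0.003226² + 0.001852²) = 0.00372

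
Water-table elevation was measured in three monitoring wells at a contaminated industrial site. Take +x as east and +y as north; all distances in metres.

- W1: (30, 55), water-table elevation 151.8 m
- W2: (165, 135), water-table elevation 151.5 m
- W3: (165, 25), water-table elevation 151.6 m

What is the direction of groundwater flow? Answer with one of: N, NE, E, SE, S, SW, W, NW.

NE

Taking W1 as reference: W2−W1 = (135, 80, -0.3); W3−W1 = (135, -30, -0.2).
Solve a·Δx + b·Δy = Δh: det = 135·(-30) − 135·80 = -14850.
∂h/∂x = [(-0.3)·(-30) − (-0.2)·80] / -14850 = -0.001684
∂h/∂y = [135·(-0.2) − 135·(-0.3)] / -14850 = -0.0009091
Flow = −∇h = (+0.001684 east, +0.0009091 north), which points northeast.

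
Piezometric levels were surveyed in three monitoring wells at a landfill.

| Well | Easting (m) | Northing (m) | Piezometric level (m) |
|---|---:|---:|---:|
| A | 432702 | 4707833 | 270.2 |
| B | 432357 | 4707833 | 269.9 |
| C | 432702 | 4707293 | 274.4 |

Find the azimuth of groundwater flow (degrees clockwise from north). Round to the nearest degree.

∂h/∂x = (269.9 − 270.2) / (432357 − 432702) = +0.0008696
∂h/∂y = (274.4 − 270.2) / (4707293 − 4707833) = -0.007778
Flow direction (−∇h) has components (-0.0008696 E, +0.007778 N).
Azimuth = atan2(E, N) = atan2(-0.0008696, +0.007778) = 353.6° ≈ 354°.

354°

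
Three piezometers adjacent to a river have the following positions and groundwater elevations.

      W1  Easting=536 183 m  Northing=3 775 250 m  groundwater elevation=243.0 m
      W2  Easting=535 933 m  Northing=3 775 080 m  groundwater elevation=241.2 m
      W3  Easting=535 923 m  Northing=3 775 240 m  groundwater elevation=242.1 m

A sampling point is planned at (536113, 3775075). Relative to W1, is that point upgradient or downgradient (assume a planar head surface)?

With h = a·x + b·y + c and W1 as origin, the differences give:
  (-250)·a + (-170)·b = -1.8
  (-260)·a + (-10)·b = -0.9
Eliminate b (×(-10) and ×(-170), subtract): -41700·a = -135.00 → a = ∂h/∂x = +0.003237
Back-substitute: b = ∂h/∂y = +0.005827.
Head at (536113, 3775075) = 243.0 + (+0.003237)·(-70) + (+0.005827)·(-175) = 241.75 m.
That is lower than the 243.0 m at W1, so the point is downgradient.

downgradient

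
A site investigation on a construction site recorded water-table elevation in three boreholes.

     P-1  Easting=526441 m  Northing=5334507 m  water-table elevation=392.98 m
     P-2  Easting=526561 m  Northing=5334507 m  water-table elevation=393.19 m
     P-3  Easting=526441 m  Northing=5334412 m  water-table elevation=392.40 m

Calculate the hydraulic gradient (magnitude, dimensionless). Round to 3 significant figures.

0.00635

∂h/∂x = (393.19 − 392.98) / (526561 − 526441) = +0.001750
∂h/∂y = (392.40 − 392.98) / (5334412 − 5334507) = +0.006105
|∇h| = √(0.001750² + 0.006105²) = 0.006351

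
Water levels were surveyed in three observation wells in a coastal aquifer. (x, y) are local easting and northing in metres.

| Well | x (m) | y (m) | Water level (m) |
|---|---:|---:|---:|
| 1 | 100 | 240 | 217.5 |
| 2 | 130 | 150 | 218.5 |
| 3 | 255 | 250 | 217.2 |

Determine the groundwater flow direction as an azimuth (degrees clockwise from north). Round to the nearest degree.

Taking 1 as reference: 2−1 = (30, -90, +1.0); 3−1 = (155, 10, -0.3).
Solve a·Δx + b·Δy = Δh: det = 30·10 − 155·(-90) = 14250.
∂h/∂x = [(+1.0)·10 − (-0.3)·(-90)] / 14250 = -0.001193
∂h/∂y = [30·(-0.3) − 155·(+1.0)] / 14250 = -0.01151
Flow direction (−∇h) has components (+0.001193 E, +0.01151 N).
Azimuth = atan2(E, N) = atan2(+0.001193, +0.01151) = 5.9° ≈ 006°.

006°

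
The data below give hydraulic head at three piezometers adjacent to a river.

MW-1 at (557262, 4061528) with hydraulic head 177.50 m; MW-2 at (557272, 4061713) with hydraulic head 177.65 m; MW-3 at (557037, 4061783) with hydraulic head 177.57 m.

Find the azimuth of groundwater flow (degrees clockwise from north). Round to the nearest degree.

Differences from MW-1: to MW-2 (Δx, Δy, Δh) = (10, 185, +0.15); to MW-3 = (-225, 255, +0.07).
Determinant of the coordinate differences = 10·255 − (-225)·185 = 44175.
∂h/∂x = [(+0.15)·255 − (+0.07)·185] / 44175 = +0.0005727
∂h/∂y = [10·(+0.07) − (-225)·(+0.15)] / 44175 = +0.0007799
Flow direction (−∇h) has components (-0.0005727 E, -0.0007799 N).
Azimuth = atan2(E, N) = atan2(-0.0005727, -0.0007799) = 216.3° ≈ 216°.

216°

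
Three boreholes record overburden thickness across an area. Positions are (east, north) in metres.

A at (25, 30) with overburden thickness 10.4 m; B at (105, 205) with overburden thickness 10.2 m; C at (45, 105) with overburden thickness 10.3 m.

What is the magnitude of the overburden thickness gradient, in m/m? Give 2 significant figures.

0.0019 m/m

Differences from A: to B (Δx, Δy, Δh) = (80, 175, -0.2); to C = (20, 75, -0.1).
Determinant of the coordinate differences = 80·75 − 20·175 = 2500.
∂d/∂x = [(-0.2)·75 − (-0.1)·175] / 2500 = +0.0010000
∂d/∂y = [80·(-0.1) − 20·(-0.2)] / 2500 = -0.001600
|∇f| = √(0.0010000² + -0.001600²) = 0.001887 m/m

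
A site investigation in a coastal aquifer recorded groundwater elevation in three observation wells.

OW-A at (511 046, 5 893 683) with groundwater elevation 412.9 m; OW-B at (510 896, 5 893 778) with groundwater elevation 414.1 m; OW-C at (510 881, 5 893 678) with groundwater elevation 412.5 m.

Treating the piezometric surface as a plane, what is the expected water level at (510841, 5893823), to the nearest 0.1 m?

414.7 m

Differences from OW-A: to OW-B (Δx, Δy, Δh) = (-150, 95, +1.2); to OW-C = (-165, -5, -0.4).
Determinant of the coordinate differences = (-150)·(-5) − (-165)·95 = 16425.
∂h/∂x = [(+1.2)·(-5) − (-0.4)·95] / 16425 = +0.001948
∂h/∂y = [(-150)·(-0.4) − (-165)·(+1.2)] / 16425 = +0.01571
h(510841, 5893823) = 412.9 + (+0.001948)·(-205) + (+0.01571)·(140) = 412.9 -0.399 +2.199 = 414.700 m.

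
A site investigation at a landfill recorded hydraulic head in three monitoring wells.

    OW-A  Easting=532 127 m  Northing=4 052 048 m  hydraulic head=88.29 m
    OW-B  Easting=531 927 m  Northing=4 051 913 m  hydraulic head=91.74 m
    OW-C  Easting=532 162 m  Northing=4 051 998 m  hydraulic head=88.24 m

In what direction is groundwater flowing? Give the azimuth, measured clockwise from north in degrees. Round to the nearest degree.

058°

Three-point gradient (reference OW-A): Δ to OW-B = (-200, -135, +3.45), Δ to OW-C = (35, -50, -0.05).
∂h/∂x = -0.01217, ∂h/∂y = -0.007521 (det = 14725).
Flow direction (−∇h) has components (+0.01217 E, +0.007521 N).
Azimuth = atan2(E, N) = atan2(+0.01217, +0.007521) = 58.3° ≈ 058°.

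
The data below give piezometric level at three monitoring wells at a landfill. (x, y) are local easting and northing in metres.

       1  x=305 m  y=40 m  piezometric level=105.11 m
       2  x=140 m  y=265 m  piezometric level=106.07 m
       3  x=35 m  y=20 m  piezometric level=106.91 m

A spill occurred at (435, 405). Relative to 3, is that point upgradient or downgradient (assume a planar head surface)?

downgradient

Three-point gradient (reference 1): Δ to 2 = (-165, 225, +0.96), Δ to 3 = (-270, -20, +1.80).
∂h/∂x = -0.006623, ∂h/∂y = -0.0005902 (det = 64050).
Head at (435, 405) = 105.11 + (-0.006623)·(130) + (-0.0005902)·(365) = 104.03 m.
That is lower than the 106.91 m at 3, so the point is downgradient.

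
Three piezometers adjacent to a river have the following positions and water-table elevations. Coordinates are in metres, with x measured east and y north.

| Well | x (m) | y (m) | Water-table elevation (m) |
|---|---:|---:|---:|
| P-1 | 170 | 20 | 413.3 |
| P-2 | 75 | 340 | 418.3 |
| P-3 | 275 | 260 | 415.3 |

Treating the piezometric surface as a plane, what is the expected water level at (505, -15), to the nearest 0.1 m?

Taking P-1 as reference: P-2−P-1 = (-95, 320, +5.0); P-3−P-1 = (105, 240, +2.0).
Solve a·Δx + b·Δy = Δh: det = (-95)·240 − 105·320 = -56400.
∂h/∂x = [(+5.0)·240 − (+2.0)·320] / -56400 = -0.009929
∂h/∂y = [(-95)·(+2.0) − 105·(+5.0)] / -56400 = +0.01268
h(505, -15) = 413.3 + (-0.009929)·(335) + (+0.01268)·(-35) = 413.3 -3.326 -0.444 = 409.530 m.

409.5 m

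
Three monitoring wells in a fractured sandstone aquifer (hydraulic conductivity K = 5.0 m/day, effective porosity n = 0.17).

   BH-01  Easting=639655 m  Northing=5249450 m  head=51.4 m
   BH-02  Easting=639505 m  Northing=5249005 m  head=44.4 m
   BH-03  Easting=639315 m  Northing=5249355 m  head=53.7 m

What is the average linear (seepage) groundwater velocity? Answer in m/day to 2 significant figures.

0.69 m/day

Differences from BH-01: to BH-02 (Δx, Δy, Δh) = (-150, -445, -7.0); to BH-03 = (-340, -95, +2.3).
Determinant of the coordinate differences = (-150)·(-95) − (-340)·(-445) = -137050.
∂h/∂x = [(-7.0)·(-95) − (+2.3)·(-445)] / -137050 = -0.01232
∂h/∂y = [(-150)·(+2.3) − (-340)·(-7.0)] / -137050 = +0.01988
|∇h| = √(-0.01232² + 0.01988²) = 0.02339
Seepage velocity v = K·i/n = 5.0 × 0.02339 / 0.17 = 0.6879 m/day.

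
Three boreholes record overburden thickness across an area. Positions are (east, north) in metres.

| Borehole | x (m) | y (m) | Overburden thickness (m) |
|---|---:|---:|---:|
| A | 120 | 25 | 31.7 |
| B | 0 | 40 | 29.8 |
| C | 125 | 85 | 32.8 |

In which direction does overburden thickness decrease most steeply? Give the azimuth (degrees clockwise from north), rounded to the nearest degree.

227°

With d = a·x + b·y + c and A as origin, the differences give:
  (-120)·a + 15·b = -1.9
  5·a + 60·b = +1.1
Eliminate b (×60 and ×15, subtract): -7275·a = -130.50 → a = ∂d/∂x = +0.01794
Back-substitute: b = ∂d/∂y = +0.01684.
Steepest decrease is along −∇f: components (-0.01794 E, -0.01684 N).
Azimuth = atan2(-0.01794, -0.01684) = 226.8° ≈ 227°.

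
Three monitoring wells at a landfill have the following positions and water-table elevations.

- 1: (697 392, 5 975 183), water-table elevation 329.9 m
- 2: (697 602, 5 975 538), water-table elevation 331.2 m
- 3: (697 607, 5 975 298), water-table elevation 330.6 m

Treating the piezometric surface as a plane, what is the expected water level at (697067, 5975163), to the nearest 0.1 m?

Differences from 1: to 2 (Δx, Δy, Δh) = (210, 355, +1.3); to 3 = (215, 115, +0.7).
Determinant of the coordinate differences = 210·115 − 215·355 = -52175.
∂h/∂x = [(+1.3)·115 − (+0.7)·355] / -52175 = +0.001897
∂h/∂y = [210·(+0.7) − 215·(+1.3)] / -52175 = +0.002540
h(697067, 5975163) = 329.9 + (+0.001897)·(-325) + (+0.002540)·(-20) = 329.9 -0.617 -0.051 = 329.233 m.

329.2 m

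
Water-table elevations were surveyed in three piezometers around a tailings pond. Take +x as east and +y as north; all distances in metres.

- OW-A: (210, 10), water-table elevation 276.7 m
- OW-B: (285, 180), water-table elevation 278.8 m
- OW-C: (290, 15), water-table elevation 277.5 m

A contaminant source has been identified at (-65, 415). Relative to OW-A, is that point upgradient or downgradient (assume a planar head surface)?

upgradient

With h = a·x + b·y + c and OW-A as origin, the differences give:
  75·a + 170·b = +2.1
  80·a + 5·b = +0.8
Eliminate b (×5 and ×170, subtract): -13225·a = -125.50 → a = ∂h/∂x = +0.009490
Back-substitute: b = ∂h/∂y = +0.008166.
Head at (-65, 415) = 276.7 + (+0.009490)·(-275) + (+0.008166)·(405) = 277.40 m.
That is higher than the 276.7 m at OW-A, so the point is upgradient.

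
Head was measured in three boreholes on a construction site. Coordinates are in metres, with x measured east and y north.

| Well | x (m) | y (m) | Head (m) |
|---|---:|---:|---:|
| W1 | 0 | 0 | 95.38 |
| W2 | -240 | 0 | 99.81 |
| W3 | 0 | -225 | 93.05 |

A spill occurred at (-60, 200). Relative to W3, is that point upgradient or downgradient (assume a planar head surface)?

∂h/∂x = (99.81 − 95.38) / (-240 − 0) = -0.01846
∂h/∂y = (93.05 − 95.38) / (-225 − 0) = +0.01036
Head at (-60, 200) = 95.38 + (-0.01846)·(-60) + (+0.01036)·(200) = 98.56 m.
That is higher than the 93.05 m at W3, so the point is upgradient.

upgradient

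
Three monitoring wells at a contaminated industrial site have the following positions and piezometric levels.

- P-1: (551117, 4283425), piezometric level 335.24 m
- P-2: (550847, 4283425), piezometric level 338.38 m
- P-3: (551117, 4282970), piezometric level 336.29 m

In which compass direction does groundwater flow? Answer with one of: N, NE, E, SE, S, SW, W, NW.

∂h/∂x = (338.38 − 335.24) / (550847 − 551117) = -0.01163
∂h/∂y = (336.29 − 335.24) / (4282970 − 4283425) = -0.002308
Flow = −∇h = (+0.01163 east, +0.002308 north), which points east.

E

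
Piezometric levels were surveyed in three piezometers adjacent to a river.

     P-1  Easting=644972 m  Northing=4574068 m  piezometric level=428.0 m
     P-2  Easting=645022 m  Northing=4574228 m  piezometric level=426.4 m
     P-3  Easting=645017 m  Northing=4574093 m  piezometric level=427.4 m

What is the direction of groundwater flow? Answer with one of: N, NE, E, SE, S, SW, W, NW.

NE

Three-point gradient (reference P-1): Δ to P-2 = (50, 160, -1.6), Δ to P-3 = (45, 25, -0.6).
∂h/∂x = -0.009412, ∂h/∂y = -0.007059 (det = -5950).
Flow = −∇h = (+0.009412 east, +0.007059 north), which points northeast.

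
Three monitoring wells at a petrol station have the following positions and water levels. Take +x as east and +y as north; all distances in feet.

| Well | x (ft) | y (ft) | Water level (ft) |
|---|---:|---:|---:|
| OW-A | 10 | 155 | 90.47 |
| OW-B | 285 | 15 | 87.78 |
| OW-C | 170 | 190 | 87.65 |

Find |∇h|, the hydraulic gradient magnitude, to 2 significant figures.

0.019

Differences from OW-A: to OW-B (Δx, Δy, Δh) = (275, -140, -2.69); to OW-C = (160, 35, -2.82).
Determinant of the coordinate differences = 275·35 − 160·(-140) = 32025.
∂h/∂x = [(-2.69)·35 − (-2.82)·(-140)] / 32025 = -0.01527
∂h/∂y = [275·(-2.82) − 160·(-2.69)] / 32025 = -0.01078
|∇h| = √(-0.01527² + -0.01078²) = 0.01869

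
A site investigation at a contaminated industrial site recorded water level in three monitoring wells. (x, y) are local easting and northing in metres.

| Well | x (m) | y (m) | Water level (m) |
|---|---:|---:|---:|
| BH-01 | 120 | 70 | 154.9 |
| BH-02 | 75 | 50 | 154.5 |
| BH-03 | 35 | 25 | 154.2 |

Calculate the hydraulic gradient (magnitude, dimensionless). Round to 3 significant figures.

With h = a·x + b·y + c and BH-01 as origin, the differences give:
  (-45)·a + (-20)·b = -0.4
  (-85)·a + (-45)·b = -0.7
Eliminate b (×(-45) and ×(-20), subtract): 325·a = 4.00 → a = ∂h/∂x = +0.01231
Back-substitute: b = ∂h/∂y = -0.007692.
|∇h| = √(0.01231² + -0.007692²) = 0.01452

0.0145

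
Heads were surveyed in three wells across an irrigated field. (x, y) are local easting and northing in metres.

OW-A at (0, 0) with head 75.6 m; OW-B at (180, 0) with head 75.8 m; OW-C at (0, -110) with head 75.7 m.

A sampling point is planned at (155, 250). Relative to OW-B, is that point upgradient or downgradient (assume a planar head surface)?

∂h/∂x = (75.8 − 75.6) / (180 − 0) = +0.001111
∂h/∂y = (75.7 − 75.6) / (-110 − 0) = -0.0009091
Head at (155, 250) = 75.6 + (+0.001111)·(155) + (-0.0009091)·(250) = 75.54 m.
That is lower than the 75.8 m at OW-B, so the point is downgradient.

downgradient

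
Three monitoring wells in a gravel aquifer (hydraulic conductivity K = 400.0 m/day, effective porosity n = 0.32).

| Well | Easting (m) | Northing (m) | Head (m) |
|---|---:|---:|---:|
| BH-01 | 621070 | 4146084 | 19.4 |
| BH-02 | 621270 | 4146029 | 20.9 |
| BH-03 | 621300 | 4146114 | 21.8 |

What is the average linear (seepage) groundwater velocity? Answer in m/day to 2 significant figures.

Differences from BH-01: to BH-02 (Δx, Δy, Δh) = (200, -55, +1.5); to BH-03 = (230, 30, +2.4).
Solve a·Δx + b·Δy = Δh: det = 200·30 − 230·(-55) = 18650.
∂h/∂x = [(+1.5)·30 − (+2.4)·(-55)] / 18650 = +0.009491
∂h/∂y = [200·(+2.4) − 230·(+1.5)] / 18650 = +0.007239
|∇h| = √(0.009491² + 0.007239²) = 0.01194
Seepage velocity v = K·i/n = 400.0 × 0.01194 / 0.32 = 14.92 m/day.

15 m/day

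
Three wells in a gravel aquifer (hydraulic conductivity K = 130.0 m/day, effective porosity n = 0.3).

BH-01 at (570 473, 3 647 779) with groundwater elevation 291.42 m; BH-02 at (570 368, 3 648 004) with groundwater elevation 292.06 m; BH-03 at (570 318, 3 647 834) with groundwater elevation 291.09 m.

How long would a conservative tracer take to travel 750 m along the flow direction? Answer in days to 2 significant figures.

Differences from BH-01: to BH-02 (Δx, Δy, Δh) = (-105, 225, +0.64); to BH-03 = (-155, 55, -0.33).
Determinant of the coordinate differences = (-105)·55 − (-155)·225 = 29100.
∂h/∂x = [(+0.64)·55 − (-0.33)·225] / 29100 = +0.003761
∂h/∂y = [(-105)·(-0.33) − (-155)·(+0.64)] / 29100 = +0.004600
|∇h| = √(0.003761² + 0.004600²) = 0.005942
Seepage velocity v = K·i/n = 130.0 × 0.005942 / 0.3 = 2.575 m/day.
t = 750 / 2.575 = 291.3 days.

290 days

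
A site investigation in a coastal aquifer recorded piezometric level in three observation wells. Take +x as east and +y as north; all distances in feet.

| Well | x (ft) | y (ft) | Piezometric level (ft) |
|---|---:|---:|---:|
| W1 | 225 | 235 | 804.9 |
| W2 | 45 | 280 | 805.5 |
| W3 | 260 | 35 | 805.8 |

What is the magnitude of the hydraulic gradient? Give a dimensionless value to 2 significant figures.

With h = a·x + b·y + c and W1 as origin, the differences give:
  (-180)·a + 45·b = +0.6
  35·a + (-200)·b = +0.9
Eliminate b (×(-200) and ×45, subtract): 34425·a = -160.50 → a = ∂h/∂x = -0.004662
Back-substitute: b = ∂h/∂y = -0.005316.
|∇h| = √(-0.004662² + -0.005316²) = 0.007071

0.0071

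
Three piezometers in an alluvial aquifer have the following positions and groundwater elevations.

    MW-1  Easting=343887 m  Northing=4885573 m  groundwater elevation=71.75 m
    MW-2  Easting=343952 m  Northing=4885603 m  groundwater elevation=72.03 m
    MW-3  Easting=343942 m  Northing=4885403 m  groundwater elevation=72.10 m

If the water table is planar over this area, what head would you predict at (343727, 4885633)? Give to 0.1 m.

Taking MW-1 as reference: MW-2−MW-1 = (65, 30, +0.28); MW-3−MW-1 = (55, -170, +0.35).
Determinant of the coordinate differences = 65·(-170) − 55·30 = -12700.
∂h/∂x = [(+0.28)·(-170) − (+0.35)·30] / -12700 = +0.004575
∂h/∂y = [65·(+0.35) − 55·(+0.28)] / -12700 = -0.0005787
h(343727, 4885633) = 71.75 + (+0.004575)·(-160) + (-0.0005787)·(60) = 71.75 -0.732 -0.035 = 70.983 m.

71.0 m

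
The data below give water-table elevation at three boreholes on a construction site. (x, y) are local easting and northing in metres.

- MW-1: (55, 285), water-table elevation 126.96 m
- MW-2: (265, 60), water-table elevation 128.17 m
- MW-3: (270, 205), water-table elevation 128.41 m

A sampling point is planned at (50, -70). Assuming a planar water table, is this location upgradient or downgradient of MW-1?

Differences from MW-1: to MW-2 (Δx, Δy, Δh) = (210, -225, +1.21); to MW-3 = (215, -80, +1.45).
Determinant of the coordinate differences = 210·(-80) − 215·(-225) = 31575.
∂h/∂x = [(+1.21)·(-80) − (+1.45)·(-225)] / 31575 = +0.007267
∂h/∂y = [210·(+1.45) − 215·(+1.21)] / 31575 = +0.001405
Head at (50, -70) = 126.96 + (+0.007267)·(-5) + (+0.001405)·(-355) = 126.43 m.
That is lower than the 126.96 m at MW-1, so the point is downgradient.

downgradient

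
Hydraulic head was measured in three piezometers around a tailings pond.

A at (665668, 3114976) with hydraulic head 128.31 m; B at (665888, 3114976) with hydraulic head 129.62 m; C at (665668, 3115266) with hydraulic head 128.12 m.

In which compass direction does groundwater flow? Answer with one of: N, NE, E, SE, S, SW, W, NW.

W

∂h/∂x = (129.62 − 128.31) / (665888 − 665668) = +0.005955
∂h/∂y = (128.12 − 128.31) / (3115266 − 3114976) = -0.0006552
Flow = −∇h = (-0.005955 east, +0.0006552 north), which points west.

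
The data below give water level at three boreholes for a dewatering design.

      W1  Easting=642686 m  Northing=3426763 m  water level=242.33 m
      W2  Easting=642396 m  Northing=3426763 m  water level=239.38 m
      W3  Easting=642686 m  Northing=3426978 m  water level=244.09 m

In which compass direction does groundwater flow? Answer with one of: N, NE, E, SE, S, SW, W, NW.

∂h/∂x = (239.38 − 242.33) / (642396 − 642686) = +0.01017
∂h/∂y = (244.09 − 242.33) / (3426978 − 3426763) = +0.008186
Flow = −∇h = (-0.01017 east, -0.008186 north), which points southwest.

SW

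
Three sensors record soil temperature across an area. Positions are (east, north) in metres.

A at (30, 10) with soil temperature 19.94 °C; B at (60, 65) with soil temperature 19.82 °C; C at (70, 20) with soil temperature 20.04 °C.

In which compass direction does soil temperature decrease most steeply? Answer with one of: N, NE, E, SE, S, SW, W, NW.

Taking A as reference: B−A = (30, 55, -0.12); C−A = (40, 10, +0.10).
Solve a·Δx + b·Δy = ΔT: det = 30·10 − 40·55 = -1900.
∂T/∂x = [(-0.12)·10 − (+0.10)·55] / -1900 = +0.003526
∂T/∂y = [30·(+0.10) − 40·(-0.12)] / -1900 = -0.004105
Steepest decrease is along −∇f = (-0.003526 E, +0.004105 N) → northwest.

NW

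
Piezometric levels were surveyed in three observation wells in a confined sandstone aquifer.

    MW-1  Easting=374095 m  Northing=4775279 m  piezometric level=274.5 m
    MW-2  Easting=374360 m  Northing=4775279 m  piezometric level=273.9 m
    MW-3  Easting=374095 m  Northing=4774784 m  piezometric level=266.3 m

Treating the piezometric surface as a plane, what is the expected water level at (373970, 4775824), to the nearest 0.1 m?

∂h/∂x = (273.9 − 274.5) / (374360 − 374095) = -0.002264
∂h/∂y = (266.3 − 274.5) / (4774784 − 4775279) = +0.01657
h(373970, 4775824) = 274.5 + (-0.002264)·(-125) + (+0.01657)·(545) = 274.5 +0.283 +9.028 = 283.811 m.

283.8 m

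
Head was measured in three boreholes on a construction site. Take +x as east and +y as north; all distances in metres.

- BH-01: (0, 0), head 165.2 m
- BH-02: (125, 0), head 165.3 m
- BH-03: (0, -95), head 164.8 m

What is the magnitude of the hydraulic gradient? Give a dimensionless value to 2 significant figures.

0.0043

∂h/∂x = (165.3 − 165.2) / (125 − 0) = +0.0008000
∂h/∂y = (164.8 − 165.2) / (-95 − 0) = +0.004211
|∇h| = √(0.0008000² + 0.004211²) = 0.004286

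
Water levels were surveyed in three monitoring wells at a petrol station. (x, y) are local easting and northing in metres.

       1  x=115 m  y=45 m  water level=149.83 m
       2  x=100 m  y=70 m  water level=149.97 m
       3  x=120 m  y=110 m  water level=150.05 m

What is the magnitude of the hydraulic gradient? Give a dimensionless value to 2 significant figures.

Taking 1 as reference: 2−1 = (-15, 25, +0.14); 3−1 = (5, 65, +0.22).
Solve a·Δx + b·Δy = Δh: det = (-15)·65 − 5·25 = -1100.
∂h/∂x = [(+0.14)·65 − (+0.22)·25] / -1100 = -0.003273
∂h/∂y = [(-15)·(+0.22) − 5·(+0.14)] / -1100 = +0.003636
|∇h| = √(-0.003273² + 0.003636²) = 0.004892

0.0049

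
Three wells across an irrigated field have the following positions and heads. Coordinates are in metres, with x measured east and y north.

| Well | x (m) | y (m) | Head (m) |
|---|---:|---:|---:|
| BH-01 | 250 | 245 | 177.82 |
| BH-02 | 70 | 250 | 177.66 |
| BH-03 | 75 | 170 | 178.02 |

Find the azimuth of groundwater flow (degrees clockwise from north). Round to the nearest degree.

With h = a·x + b·y + c and BH-01 as origin, the differences give:
  (-180)·a + 5·b = -0.16
  (-175)·a + (-75)·b = +0.20
Eliminate b (×(-75) and ×5, subtract): 14375·a = 11.000 → a = ∂h/∂x = +0.0007652
Back-substitute: b = ∂h/∂y = -0.004452.
Flow direction (−∇h) has components (-0.0007652 E, +0.004452 N).
Azimuth = atan2(E, N) = atan2(-0.0007652, +0.004452) = 350.2° ≈ 350°.

350°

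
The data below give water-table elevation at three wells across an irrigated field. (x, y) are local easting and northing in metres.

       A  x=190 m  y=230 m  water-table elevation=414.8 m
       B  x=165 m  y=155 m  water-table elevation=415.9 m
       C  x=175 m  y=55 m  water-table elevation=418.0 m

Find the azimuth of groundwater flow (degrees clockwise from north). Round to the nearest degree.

Three-point gradient (reference A): Δ to B = (-25, -75, +1.1), Δ to C = (-15, -175, +3.2).
∂h/∂x = +0.01462, ∂h/∂y = -0.01954 (det = 3250).
Flow direction (−∇h) has components (-0.01462 E, +0.01954 N).
Azimuth = atan2(E, N) = atan2(-0.01462, +0.01954) = 323.2° ≈ 323°.

323°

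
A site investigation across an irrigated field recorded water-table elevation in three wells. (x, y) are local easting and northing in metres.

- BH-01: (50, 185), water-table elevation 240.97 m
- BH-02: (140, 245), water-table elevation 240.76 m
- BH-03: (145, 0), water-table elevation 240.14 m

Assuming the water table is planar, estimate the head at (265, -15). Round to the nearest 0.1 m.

239.6 m

With h = a·x + b·y + c and BH-01 as origin, the differences give:
  90·a + 60·b = -0.21
  95·a + (-185)·b = -0.83
Eliminate b (×(-185) and ×60, subtract): -22350·a = 88.650 → a = ∂h/∂x = -0.003966
Back-substitute: b = ∂h/∂y = +0.002450.
h(265, -15) = 240.97 + (-0.003966)·(215) + (+0.002450)·(-200) = 240.97 -0.853 -0.490 = 239.627 m.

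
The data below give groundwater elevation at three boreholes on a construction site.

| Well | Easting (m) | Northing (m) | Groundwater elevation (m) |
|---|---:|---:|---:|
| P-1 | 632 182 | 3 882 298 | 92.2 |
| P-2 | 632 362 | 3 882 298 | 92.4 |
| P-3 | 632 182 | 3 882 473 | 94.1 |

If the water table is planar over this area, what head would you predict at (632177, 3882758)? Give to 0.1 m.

∂h/∂x = (92.4 − 92.2) / (632362 − 632182) = +0.001111
∂h/∂y = (94.1 − 92.2) / (3882473 − 3882298) = +0.01086
h(632177, 3882758) = 92.2 + (+0.001111)·(-5) + (+0.01086)·(460) = 92.2 -0.006 +4.994 = 97.189 m.

97.2 m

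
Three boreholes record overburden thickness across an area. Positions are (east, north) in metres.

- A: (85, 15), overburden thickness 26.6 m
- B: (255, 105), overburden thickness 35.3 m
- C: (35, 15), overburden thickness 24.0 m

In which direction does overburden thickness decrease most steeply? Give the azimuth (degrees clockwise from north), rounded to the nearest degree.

Taking A as reference: B−A = (170, 90, +8.7); C−A = (-50, 0, -2.6).
Solve a·Δx + b·Δy = Δd: det = 170·0 − (-50)·90 = 4500.
∂d/∂x = [(+8.7)·0 − (-2.6)·90] / 4500 = +0.05200
∂d/∂y = [170·(-2.6) − (-50)·(+8.7)] / 4500 = -0.001556
Steepest decrease is along −∇f: components (-0.05200 E, +0.001556 N).
Azimuth = atan2(-0.05200, +0.001556) = 271.7° ≈ 272°.

272°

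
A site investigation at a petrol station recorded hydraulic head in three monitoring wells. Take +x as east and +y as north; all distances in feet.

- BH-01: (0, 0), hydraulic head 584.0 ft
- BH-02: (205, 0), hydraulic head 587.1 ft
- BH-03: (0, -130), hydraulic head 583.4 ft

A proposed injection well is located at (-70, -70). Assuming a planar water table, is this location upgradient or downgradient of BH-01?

∂h/∂x = (587.1 − 584.0) / (205 − 0) = +0.01512
∂h/∂y = (583.4 − 584.0) / (-130 − 0) = +0.004615
Head at (-70, -70) = 584.0 + (+0.01512)·(-70) + (+0.004615)·(-70) = 582.62 ft.
That is lower than the 584.0 ft at BH-01, so the point is downgradient.

downgradient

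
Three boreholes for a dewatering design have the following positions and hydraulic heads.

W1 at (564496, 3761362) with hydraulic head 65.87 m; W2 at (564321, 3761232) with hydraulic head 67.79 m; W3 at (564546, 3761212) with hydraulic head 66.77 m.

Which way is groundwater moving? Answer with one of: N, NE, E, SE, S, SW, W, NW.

NE

With h = a·x + b·y + c and W1 as origin, the differences give:
  (-175)·a + (-130)·b = +1.92
  50·a + (-150)·b = +0.90
Eliminate b (×(-150) and ×(-130), subtract): 32750·a = -171.000 → a = ∂h/∂x = -0.005221
Back-substitute: b = ∂h/∂y = -0.007740.
Flow = −∇h = (+0.005221 east, +0.007740 north), which points northeast.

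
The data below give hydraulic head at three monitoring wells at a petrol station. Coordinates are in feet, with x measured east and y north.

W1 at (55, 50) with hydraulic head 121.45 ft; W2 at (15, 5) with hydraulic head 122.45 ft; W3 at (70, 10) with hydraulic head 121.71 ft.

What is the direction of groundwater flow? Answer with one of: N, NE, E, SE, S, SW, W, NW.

NE

Differences from W1: to W2 (Δx, Δy, Δh) = (-40, -45, +1.00); to W3 = (15, -40, +0.26).
Solve a·Δx + b·Δy = Δh: det = (-40)·(-40) − 15·(-45) = 2275.
∂h/∂x = [(+1.00)·(-40) − (+0.26)·(-45)] / 2275 = -0.01244
∂h/∂y = [(-40)·(+0.26) − 15·(+1.00)] / 2275 = -0.01116
Flow = −∇h = (+0.01244 east, +0.01116 north), which points northeast.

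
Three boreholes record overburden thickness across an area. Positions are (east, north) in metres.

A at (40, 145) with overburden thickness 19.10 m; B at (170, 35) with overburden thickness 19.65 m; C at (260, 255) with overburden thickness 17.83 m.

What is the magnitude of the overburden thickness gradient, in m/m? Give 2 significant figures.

Three-point gradient (reference A): Δ to B = (130, -110, +0.55), Δ to C = (220, 110, -1.27).
∂d/∂x = -0.002057, ∂d/∂y = -0.007431 (det = 38500).
|∇f| = √(-0.002057² + -0.007431²) = 0.00771 m/m

0.0077 m/m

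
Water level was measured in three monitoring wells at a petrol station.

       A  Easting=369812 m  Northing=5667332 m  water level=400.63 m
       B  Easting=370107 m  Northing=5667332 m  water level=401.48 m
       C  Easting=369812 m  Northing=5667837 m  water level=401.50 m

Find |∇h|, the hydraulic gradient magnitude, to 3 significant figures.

0.00336

∂h/∂x = (401.48 − 400.63) / (370107 − 369812) = +0.002881
∂h/∂y = (401.50 − 400.63) / (5667837 − 5667332) = +0.001723
|∇h| = √(0.002881² + 0.001723²) = 0.003357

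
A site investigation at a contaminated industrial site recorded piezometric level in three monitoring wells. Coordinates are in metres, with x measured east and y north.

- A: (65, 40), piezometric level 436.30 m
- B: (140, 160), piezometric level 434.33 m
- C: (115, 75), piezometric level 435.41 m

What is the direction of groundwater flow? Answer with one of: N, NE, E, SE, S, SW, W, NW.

NE

Three-point gradient (reference A): Δ to B = (75, 120, -1.97), Δ to C = (50, 35, -0.89).
∂h/∂x = -0.01121, ∂h/∂y = -0.009407 (det = -3375).
Flow = −∇h = (+0.01121 east, +0.009407 north), which points northeast.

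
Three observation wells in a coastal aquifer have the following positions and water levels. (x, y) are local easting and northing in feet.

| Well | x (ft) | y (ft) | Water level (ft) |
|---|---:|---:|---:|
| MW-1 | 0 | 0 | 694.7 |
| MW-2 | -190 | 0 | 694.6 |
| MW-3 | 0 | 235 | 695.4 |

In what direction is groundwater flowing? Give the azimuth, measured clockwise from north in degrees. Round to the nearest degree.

190°

∂h/∂x = (694.6 − 694.7) / (-190 − 0) = +0.0005263
∂h/∂y = (695.4 − 694.7) / (235 − 0) = +0.002979
Flow direction (−∇h) has components (-0.0005263 E, -0.002979 N).
Azimuth = atan2(E, N) = atan2(-0.0005263, -0.002979) = 190.0° ≈ 190°.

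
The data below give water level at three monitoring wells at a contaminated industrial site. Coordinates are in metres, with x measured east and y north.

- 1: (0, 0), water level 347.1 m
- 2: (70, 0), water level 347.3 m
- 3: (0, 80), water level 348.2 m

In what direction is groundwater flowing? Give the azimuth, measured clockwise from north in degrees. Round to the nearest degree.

∂h/∂x = (347.3 − 347.1) / (70 − 0) = +0.002857
∂h/∂y = (348.2 − 347.1) / (80 − 0) = +0.01375
Flow direction (−∇h) has components (-0.002857 E, -0.01375 N).
Azimuth = atan2(E, N) = atan2(-0.002857, -0.01375) = 191.7° ≈ 192°.

192°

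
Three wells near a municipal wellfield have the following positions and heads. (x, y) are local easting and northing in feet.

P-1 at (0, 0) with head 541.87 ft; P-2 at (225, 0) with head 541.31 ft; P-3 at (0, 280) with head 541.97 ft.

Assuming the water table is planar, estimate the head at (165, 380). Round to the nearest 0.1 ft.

∂h/∂x = (541.31 − 541.87) / (225 − 0) = -0.002489
∂h/∂y = (541.97 − 541.87) / (280 − 0) = +0.0003571
h(165, 380) = 541.87 + (-0.002489)·(165) + (+0.0003571)·(380) = 541.87 -0.411 +0.136 = 541.595 ft.

541.6 ft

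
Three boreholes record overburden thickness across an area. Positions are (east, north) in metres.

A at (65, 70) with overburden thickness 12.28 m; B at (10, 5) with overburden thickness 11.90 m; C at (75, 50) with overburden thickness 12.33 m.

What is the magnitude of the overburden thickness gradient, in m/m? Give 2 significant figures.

Three-point gradient (reference A): Δ to B = (-55, -65, -0.38), Δ to C = (10, -20, +0.05).
∂d/∂x = +0.006200, ∂d/∂y = +0.0006000 (det = 1750).
|∇f| = √(0.006200² + 0.0006000²) = 0.006229 m/m

0.0062 m/m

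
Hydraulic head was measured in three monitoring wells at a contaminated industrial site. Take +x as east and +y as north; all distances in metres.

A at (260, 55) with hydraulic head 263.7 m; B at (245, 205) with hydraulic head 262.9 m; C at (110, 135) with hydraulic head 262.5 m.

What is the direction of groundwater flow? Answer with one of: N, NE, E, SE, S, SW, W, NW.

NW

Three-point gradient (reference A): Δ to B = (-15, 150, -0.8), Δ to C = (-150, 80, -1.2).
∂h/∂x = +0.005446, ∂h/∂y = -0.004789 (det = 21300).
Flow = −∇h = (-0.005446 east, +0.004789 north), which points northwest.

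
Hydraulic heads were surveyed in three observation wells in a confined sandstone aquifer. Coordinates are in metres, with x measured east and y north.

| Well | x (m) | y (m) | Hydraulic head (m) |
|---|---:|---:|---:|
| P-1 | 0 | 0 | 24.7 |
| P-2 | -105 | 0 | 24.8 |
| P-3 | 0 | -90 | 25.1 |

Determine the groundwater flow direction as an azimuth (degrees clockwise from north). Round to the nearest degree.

012°

∂h/∂x = (24.8 − 24.7) / (-105 − 0) = -0.0009524
∂h/∂y = (25.1 − 24.7) / (-90 − 0) = -0.004444
Flow direction (−∇h) has components (+0.0009524 E, +0.004444 N).
Azimuth = atan2(E, N) = atan2(+0.0009524, +0.004444) = 12.1° ≈ 012°.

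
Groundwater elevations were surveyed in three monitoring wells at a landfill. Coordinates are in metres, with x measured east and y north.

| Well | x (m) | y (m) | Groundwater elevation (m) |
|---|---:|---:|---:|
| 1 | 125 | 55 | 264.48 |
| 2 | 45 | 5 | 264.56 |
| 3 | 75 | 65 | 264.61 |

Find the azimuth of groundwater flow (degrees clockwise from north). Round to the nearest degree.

Three-point gradient (reference 1): Δ to 2 = (-80, -50, +0.08), Δ to 3 = (-50, 10, +0.13).
∂h/∂x = -0.002212, ∂h/∂y = +0.001939 (det = -3300).
Flow direction (−∇h) has components (+0.002212 E, -0.001939 N).
Azimuth = atan2(E, N) = atan2(+0.002212, -0.001939) = 131.2° ≈ 131°.

131°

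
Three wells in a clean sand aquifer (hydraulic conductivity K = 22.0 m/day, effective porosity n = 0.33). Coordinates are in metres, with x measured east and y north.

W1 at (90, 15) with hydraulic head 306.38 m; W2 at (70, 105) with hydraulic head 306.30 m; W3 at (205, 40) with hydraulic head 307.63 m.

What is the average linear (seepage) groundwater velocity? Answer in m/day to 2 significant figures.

0.71 m/day

Taking W1 as reference: W2−W1 = (-20, 90, -0.08); W3−W1 = (115, 25, +1.25).
Solve a·Δx + b·Δy = Δh: det = (-20)·25 − 115·90 = -10850.
∂h/∂x = [(-0.08)·25 − (+1.25)·90] / -10850 = +0.01055
∂h/∂y = [(-20)·(+1.25) − 115·(-0.08)] / -10850 = +0.001456
|∇h| = √(0.01055² + 0.001456²) = 0.01065
Seepage velocity v = K·i/n = 22.0 × 0.01065 / 0.33 = 0.71 m/day.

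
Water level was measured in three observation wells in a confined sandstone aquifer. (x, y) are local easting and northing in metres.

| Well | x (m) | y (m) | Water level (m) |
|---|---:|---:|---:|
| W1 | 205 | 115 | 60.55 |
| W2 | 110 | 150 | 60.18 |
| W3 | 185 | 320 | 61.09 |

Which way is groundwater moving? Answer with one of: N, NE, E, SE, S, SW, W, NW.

Taking W1 as reference: W2−W1 = (-95, 35, -0.37); W3−W1 = (-20, 205, +0.54).
Determinant of the coordinate differences = (-95)·205 − (-20)·35 = -18775.
∂h/∂x = [(-0.37)·205 − (+0.54)·35] / -18775 = +0.005047
∂h/∂y = [(-95)·(+0.54) − (-20)·(-0.37)] / -18775 = +0.003126
Flow = −∇h = (-0.005047 east, -0.003126 north), which points southwest.

SW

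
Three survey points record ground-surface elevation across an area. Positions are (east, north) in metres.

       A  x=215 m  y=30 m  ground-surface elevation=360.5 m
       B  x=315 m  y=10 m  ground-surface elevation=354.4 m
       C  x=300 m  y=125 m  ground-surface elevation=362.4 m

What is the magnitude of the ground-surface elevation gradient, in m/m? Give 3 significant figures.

0.0796 m/m

With z = a·x + b·y + c and A as origin, the differences give:
  100·a + (-20)·b = -6.1
  85·a + 95·b = +1.9
Eliminate b (×95 and ×(-20), subtract): 11200·a = -541.50 → a = ∂z/∂x = -0.04835
Back-substitute: b = ∂z/∂y = +0.06326.
|∇f| = √(-0.04835² + 0.06326²) = 0.07962 m/m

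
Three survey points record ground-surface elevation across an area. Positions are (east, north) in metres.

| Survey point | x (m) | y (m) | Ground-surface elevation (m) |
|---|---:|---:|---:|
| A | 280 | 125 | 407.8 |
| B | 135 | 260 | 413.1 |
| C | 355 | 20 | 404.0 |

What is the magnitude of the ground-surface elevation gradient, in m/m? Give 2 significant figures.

With z = a·x + b·y + c and A as origin, the differences give:
  (-145)·a + 135·b = +5.3
  75·a + (-105)·b = -3.8
Eliminate b (×(-105) and ×135, subtract): 5100·a = -43.50 → a = ∂z/∂x = -0.008529
Back-substitute: b = ∂z/∂y = +0.03010.
|∇f| = √(-0.008529² + 0.03010²) = 0.03129 m/m

0.031 m/m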